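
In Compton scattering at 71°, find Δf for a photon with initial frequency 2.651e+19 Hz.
3.351e+18 Hz (decrease)

Convert frequency to wavelength (c = 299792458 m/s):
λ₀ = c/f₀ = 299792458/2.651e+19 = 1.1308656e-11 m = 11.3087 pm

Calculate Compton shift:
Δλ = λ_C(1 - cos(71°)) = 1.6364 pm

Final wavelength:
λ' = λ₀ + Δλ = 11.3087 + 1.6364 = 12.9450 pm

Final frequency:
f' = c/λ' = 299792458/1.2945036e-11 = 2.3158873e+19 Hz

Frequency shift (decrease):
Δf = f₀ - f' = 2.651e+19 - 2.3158873e+19 = 3.351e+18 Hz

(Intermediate values are shown rounded; full precision is carried through to the final answer.)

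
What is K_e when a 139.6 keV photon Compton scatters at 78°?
24.8343 keV

By energy conservation: K_e = E_initial - E_final

First find the scattered photon energy:
Initial wavelength: λ = hc/E = 8.8814 pm
Compton shift: Δλ = λ_C(1 - cos(78°)) = 1.9219 pm
Final wavelength: λ' = 8.8814 + 1.9219 = 10.8032 pm
Final photon energy: E' = hc/λ' = 114.7657 keV

Electron kinetic energy:
K_e = E - E' = 139.6000 - 114.7657 = 24.8343 keV

(Intermediate values are shown rounded; full precision is carried through to the final answer.)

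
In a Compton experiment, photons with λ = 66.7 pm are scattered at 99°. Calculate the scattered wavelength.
69.5059 pm

Using the Compton scattering formula:
λ' = λ + Δλ = λ + λ_C(1 - cos θ)

Given:
- Initial wavelength λ = 66.7 pm
- Scattering angle θ = 99°
- Compton wavelength λ_C ≈ 2.4263 pm

Calculate the shift:
Δλ = 2.4263 × (1 - cos(99°))
Δλ = 2.4263 × 1.1564
Δλ = 2.8059 pm

Final wavelength:
λ' = 66.7 + 2.8059 = 69.5059 pm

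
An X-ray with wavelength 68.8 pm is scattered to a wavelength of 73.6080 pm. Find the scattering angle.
168.99°

First find the wavelength shift:
Δλ = λ' - λ = 73.6080 - 68.8 = 4.8080 pm

Using Δλ = λ_C(1 - cos θ), with λ_C = h/(m_e·c) ≈ 2.42631024 pm:
cos θ = 1 - Δλ/λ_C
cos θ = 1 - 4.8080/2.42631024
cos θ = -0.981610

θ = arccos(-0.981610)
θ = 168.99°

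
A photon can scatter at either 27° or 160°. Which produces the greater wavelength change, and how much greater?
160° produces the larger shift by a factor of 17.796

Calculate both shifts using Δλ = λ_C(1 - cos θ):

For θ₁ = 27°:
Δλ₁ = 2.4263 × (1 - cos(27°))
Δλ₁ = 2.4263 × 0.1090
Δλ₁ = 0.2645 pm

For θ₂ = 160°:
Δλ₂ = 2.4263 × (1 - cos(160°))
Δλ₂ = 2.4263 × 1.9397
Δλ₂ = 4.7063 pm

The 160° angle produces the larger shift.
Ratio: 4.7063/0.2645 = 17.796

(Intermediate values are shown rounded; full precision is carried through to the final answer.)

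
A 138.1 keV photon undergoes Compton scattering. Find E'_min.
89.6456 keV (at θ = 180°)

The scattered photon has minimum energy when its wavelength is maximum, i.e., when the Compton shift Δλ = λ_C(1 − cos θ) is maximum. This occurs at θ = 180° (backscattering), giving Δλ_max = 2λ_C = 4.8526 pm.

Initial wavelength: λ₀ = hc/E₀ = 8.9779 pm
Maximum final wavelength: λ'_max = λ₀ + 2λ_C = 8.9779 + 4.8526 = 13.8305 pm
Minimum final energy: E'_min = hc/λ'_max = 89.6456 keV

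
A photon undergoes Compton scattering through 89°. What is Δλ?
2.3840 pm

Using the Compton scattering formula:
Δλ = λ_C(1 - cos θ)

where λ_C = h/(m_e·c) ≈ 2.4263 pm is the Compton wavelength of an electron.

For θ = 89°:
cos(89°) = 0.0175
1 - cos(89°) = 0.9825

Δλ = 2.4263 × 0.9825
Δλ = 2.3840 pm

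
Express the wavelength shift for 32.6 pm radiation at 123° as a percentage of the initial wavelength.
11.4962%

Calculate the Compton shift:
Δλ = λ_C(1 - cos(123°))
Δλ = 2.4263 × (1 - cos(123°))
Δλ = 2.4263 × 1.5446
Δλ = 3.7478 pm

Percentage change:
(Δλ/λ₀) × 100 = (3.7478/32.6) × 100
= 11.4962%

(Intermediate values are shown rounded; full precision is carried through to the final answer.)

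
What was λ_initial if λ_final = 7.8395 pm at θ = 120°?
4.2000 pm

From λ' = λ + Δλ, we have λ = λ' - Δλ

First calculate the Compton shift:
Δλ = λ_C(1 - cos θ)
Δλ = 2.4263 × (1 - cos(120°))
Δλ = 2.4263 × 1.5000
Δλ = 3.6395 pm

Initial wavelength:
λ = λ' - Δλ
λ = 7.8395 - 3.6395
λ = 4.2000 pm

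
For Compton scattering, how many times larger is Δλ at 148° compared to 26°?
148° produces the larger shift by a factor of 18.260

Calculate both shifts using Δλ = λ_C(1 - cos θ):

For θ₁ = 26°:
Δλ₁ = 2.4263 × (1 - cos(26°))
Δλ₁ = 2.4263 × 0.1012
Δλ₁ = 0.2456 pm

For θ₂ = 148°:
Δλ₂ = 2.4263 × (1 - cos(148°))
Δλ₂ = 2.4263 × 1.8480
Δλ₂ = 4.4839 pm

The 148° angle produces the larger shift.
Ratio: 4.4839/0.2456 = 18.260

(Intermediate values are shown rounded; full precision is carried through to the final answer.)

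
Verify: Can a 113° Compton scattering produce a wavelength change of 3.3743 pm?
Yes, consistent

Calculate the expected shift for θ = 113°:

Δλ_expected = λ_C(1 - cos(113°))
Δλ_expected = 2.4263 × (1 - cos(113°))
Δλ_expected = 2.4263 × 1.3907
Δλ_expected = 3.3743 pm

Given shift: 3.3743 pm
Expected shift: 3.3743 pm
Difference: 0.0000 pm

The values match. This is consistent with Compton scattering at the stated angle.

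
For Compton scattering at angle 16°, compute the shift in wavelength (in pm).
0.0940 pm

Using the Compton scattering formula:
Δλ = λ_C(1 - cos θ)

where λ_C = h/(m_e·c) ≈ 2.4263 pm is the Compton wavelength of an electron.

For θ = 16°:
cos(16°) = 0.9613
1 - cos(16°) = 0.0387

Δλ = 2.4263 × 0.0387
Δλ = 0.0940 pm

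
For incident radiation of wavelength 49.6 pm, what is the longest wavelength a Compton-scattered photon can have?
54.4526 pm (at θ = 180°)

The Compton shift is Δλ = λ_C(1 − cos θ).

Since cos θ ranges from −1 to 1, the factor (1 − cos θ) ranges from 0 to 2; the maximum shift occurs at θ = 180° (backscattering):
Δλ_max = 2λ_C = 2 × 2.4263 pm = 4.8526 pm

Maximum scattered wavelength:
λ'_max = λ₀ + Δλ_max = 49.6 + 4.8526 = 54.4526 pm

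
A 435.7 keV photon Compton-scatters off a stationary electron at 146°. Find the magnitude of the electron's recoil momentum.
3.1244e-22 kg·m/s

The electron is initially at rest, so by conservation of momentum:
p⃗_e = p⃗₀ − p⃗'  (incident photon momentum minus scattered photon momentum)

Photon momentum magnitudes (p = h/λ = E/c):
λ₀ = hc/E₀ = 2.8456 pm → p₀ = h/λ₀ = 2.3285e-22 kg·m/s
Δλ = λ_C(1 − cos 146°) = 4.4378 pm
λ' = 7.2834 pm → p' = h/λ' = 9.0974e-23 kg·m/s

The scattered photon makes angle θ = 146° with the incident direction, so by the law of cosines:
|p⃗_e|² = p₀² + p'² − 2p₀p'cos θ
|p⃗_e|² = (2.3285e-22)² + (9.0974e-23)² − 2·2.3285e-22·9.0974e-23·cos(146°)
|p⃗_e| = 3.1244e-22 kg·m/s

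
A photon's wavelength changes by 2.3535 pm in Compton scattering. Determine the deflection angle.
88.28°

From the Compton formula Δλ = λ_C(1 - cos θ), we can solve for θ:

cos θ = 1 - Δλ/λ_C

Given:
- Δλ = 2.3535 pm
- λ_C = h/(m_e·c) ≈ 2.42631024 pm

cos θ = 1 - 2.3535/2.42631024
cos θ = 1 - 0.969991
cos θ = 0.030009

θ = arccos(0.030009)
θ = 88.28°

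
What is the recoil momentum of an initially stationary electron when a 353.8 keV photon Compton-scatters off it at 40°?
1.2285e-22 kg·m/s

The electron is initially at rest, so by conservation of momentum:
p⃗_e = p⃗₀ − p⃗'  (incident photon momentum minus scattered photon momentum)

Photon momentum magnitudes (p = h/λ = E/c):
λ₀ = hc/E₀ = 3.5044 pm → p₀ = h/λ₀ = 1.8908e-22 kg·m/s
Δλ = λ_C(1 − cos 40°) = 0.5676 pm
λ' = 4.0720 pm → p' = h/λ' = 1.6272e-22 kg·m/s

The scattered photon makes angle θ = 40° with the incident direction, so by the law of cosines:
|p⃗_e|² = p₀² + p'² − 2p₀p'cos θ
|p⃗_e|² = (1.8908e-22)² + (1.6272e-22)² − 2·1.8908e-22·1.6272e-22·cos(40°)
|p⃗_e| = 1.2285e-22 kg·m/s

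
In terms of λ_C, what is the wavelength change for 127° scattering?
1.6018 λ_C

The Compton shift formula is:
Δλ = λ_C(1 - cos θ)

Dividing both sides by λ_C:
Δλ/λ_C = 1 - cos θ

For θ = 127°:
Δλ/λ_C = 1 - cos(127°)
Δλ/λ_C = 1 - -0.6018
Δλ/λ_C = 1.6018

This means the shift is 1.6018 × λ_C = 3.8865 pm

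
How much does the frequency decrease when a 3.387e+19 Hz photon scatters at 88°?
7.086e+18 Hz (decrease)

Convert frequency to wavelength (c = 299792458 m/s):
λ₀ = c/f₀ = 299792458/3.387e+19 = 8.8512683e-12 m = 8.8513 pm

Calculate Compton shift:
Δλ = λ_C(1 - cos(88°)) = 2.3416 pm

Final wavelength:
λ' = λ₀ + Δλ = 8.8513 + 2.3416 = 11.1929 pm

Final frequency:
f' = c/λ' = 299792458/1.1192902e-11 = 2.6784159e+19 Hz

Frequency shift (decrease):
Δf = f₀ - f' = 3.387e+19 - 2.6784159e+19 = 7.086e+18 Hz

(Intermediate values are shown rounded; full precision is carried through to the final answer.)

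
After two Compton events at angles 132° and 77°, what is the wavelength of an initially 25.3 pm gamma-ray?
31.2303 pm

Apply Compton shift twice:

First scattering at θ₁ = 132°:
Δλ₁ = λ_C(1 - cos(132°))
Δλ₁ = 2.4263 × 1.6691
Δλ₁ = 4.0498 pm

After first scattering:
λ₁ = 25.3 + 4.0498 = 29.3498 pm

Second scattering at θ₂ = 77°:
Δλ₂ = λ_C(1 - cos(77°))
Δλ₂ = 2.4263 × 0.7750
Δλ₂ = 1.8805 pm

Final wavelength:
λ₂ = 29.3498 + 1.8805 = 31.2303 pm

Total shift: Δλ_total = 4.0498 + 1.8805 = 5.9303 pm

(Intermediate values are shown rounded; full precision is carried through to the final answer.)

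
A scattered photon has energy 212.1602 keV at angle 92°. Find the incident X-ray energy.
372.0001 keV

Convert final energy to wavelength (hc ≈ 1239.842 keV·pm):
λ' = hc/E' = 1239.842 / 212.1602 = 5.8439 pm

Calculate the Compton shift:
Δλ = λ_C(1 - cos(92°))
Δλ = 2.4263 × (1 - cos(92°))
Δλ = 2.5110 pm

Initial wavelength:
λ = λ' - Δλ = 5.8439 - 2.5110 = 3.3329 pm

Initial energy:
E = hc/λ = 1239.842 / 3.3329 = 372.0001 keV

(Intermediate values are shown rounded; full precision is carried through to the final answer.)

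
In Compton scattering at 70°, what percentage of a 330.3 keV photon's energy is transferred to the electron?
0.2984 (or 29.84%)

Calculate initial and final photon energies:

Initial: E₀ = 330.3 keV → λ₀ = 3.7537 pm
Compton shift: Δλ = 1.5965 pm
Final wavelength: λ' = 5.3501 pm
Final energy: E' = 231.7398 keV

Fractional energy loss:
(E₀ - E')/E₀ = (330.3000 - 231.7398)/330.3000
= 98.5602/330.3000
= 0.2984
= 29.84%

(Intermediate values are shown rounded; full precision is carried through to the final answer.)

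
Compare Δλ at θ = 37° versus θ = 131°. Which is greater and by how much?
131° produces the larger shift by a factor of 8.224

Calculate both shifts using Δλ = λ_C(1 - cos θ):

For θ₁ = 37°:
Δλ₁ = 2.4263 × (1 - cos(37°))
Δλ₁ = 2.4263 × 0.2014
Δλ₁ = 0.4886 pm

For θ₂ = 131°:
Δλ₂ = 2.4263 × (1 - cos(131°))
Δλ₂ = 2.4263 × 1.6561
Δλ₂ = 4.0181 pm

The 131° angle produces the larger shift.
Ratio: 4.0181/0.4886 = 8.224

(Intermediate values are shown rounded; full precision is carried through to the final answer.)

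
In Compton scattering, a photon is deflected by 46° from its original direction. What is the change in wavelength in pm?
0.7409 pm

Using the Compton scattering formula:
Δλ = λ_C(1 - cos θ)

where λ_C = h/(m_e·c) ≈ 2.4263 pm is the Compton wavelength of an electron.

For θ = 46°:
cos(46°) = 0.6947
1 - cos(46°) = 0.3053

Δλ = 2.4263 × 0.3053
Δλ = 0.7409 pm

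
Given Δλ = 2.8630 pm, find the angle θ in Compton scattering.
100.37°

From the Compton formula Δλ = λ_C(1 - cos θ), we can solve for θ:

cos θ = 1 - Δλ/λ_C

Given:
- Δλ = 2.8630 pm
- λ_C = h/(m_e·c) ≈ 2.42631024 pm

cos θ = 1 - 2.8630/2.42631024
cos θ = 1 - 1.179981
cos θ = -0.179981

θ = arccos(-0.179981)
θ = 100.37°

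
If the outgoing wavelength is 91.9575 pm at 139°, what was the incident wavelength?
87.7000 pm

From λ' = λ + Δλ, we have λ = λ' - Δλ

First calculate the Compton shift:
Δλ = λ_C(1 - cos θ)
Δλ = 2.4263 × (1 - cos(139°))
Δλ = 2.4263 × 1.7547
Δλ = 4.2575 pm

Initial wavelength:
λ = λ' - Δλ
λ = 91.9575 - 4.2575
λ = 87.7000 pm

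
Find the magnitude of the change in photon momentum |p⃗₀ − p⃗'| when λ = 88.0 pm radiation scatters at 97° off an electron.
1.1111e-23 kg·m/s

Photon momentum magnitude is p = h/λ.

Initial momentum:
p₀ = h/λ = 6.6261e-34/8.8000e-11 = 7.5296e-24 kg·m/s

After scattering:
λ' = λ + Δλ = 88.0 + 2.7220 = 90.7220 pm
p' = h/λ' = 6.6261e-34/9.0722e-11 = 7.3037e-24 kg·m/s

Momentum is a vector; the scattered photon's direction makes angle θ = 97° with the incident direction. The magnitude of the vector change Δp⃗ = p⃗₀ − p⃗' is found from the law of cosines:
|Δp⃗|² = p₀² + p'² − 2p₀p'cos θ
|Δp⃗|² = (7.5296e-24)² + (7.3037e-24)² − 2·7.5296e-24·7.3037e-24·cos(97°)
|Δp⃗| = 1.1111e-23 kg·m/s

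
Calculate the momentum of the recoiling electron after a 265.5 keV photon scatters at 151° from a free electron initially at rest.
2.0770e-22 kg·m/s

The electron is initially at rest, so by conservation of momentum:
p⃗_e = p⃗₀ − p⃗'  (incident photon momentum minus scattered photon momentum)

Photon momentum magnitudes (p = h/λ = E/c):
λ₀ = hc/E₀ = 4.6698 pm → p₀ = h/λ₀ = 1.4189e-22 kg·m/s
Δλ = λ_C(1 − cos 151°) = 4.5484 pm
λ' = 9.2182 pm → p' = h/λ' = 7.1880e-23 kg·m/s

The scattered photon makes angle θ = 151° with the incident direction, so by the law of cosines:
|p⃗_e|² = p₀² + p'² − 2p₀p'cos θ
|p⃗_e|² = (1.4189e-22)² + (7.1880e-23)² − 2·1.4189e-22·7.1880e-23·cos(151°)
|p⃗_e| = 2.0770e-22 kg·m/s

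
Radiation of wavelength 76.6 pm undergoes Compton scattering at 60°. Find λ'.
77.8132 pm

Using the Compton formula: λ' = λ + λ_C(1 − cos θ)

For θ = 60°, cos θ = 1/2 (exact) = 0.5000, so:
1 − cos 60° = 1 − (1/2) = 0.5000

Δλ = λ_C × 0.5000 = 2.4263 × 0.5000 = 1.2132 pm

λ' = 76.6 + 1.2132 = 77.8132 pm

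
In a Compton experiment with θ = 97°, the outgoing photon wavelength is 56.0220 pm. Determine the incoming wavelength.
53.3000 pm

From λ' = λ + Δλ, we have λ = λ' - Δλ

First calculate the Compton shift:
Δλ = λ_C(1 - cos θ)
Δλ = 2.4263 × (1 - cos(97°))
Δλ = 2.4263 × 1.1219
Δλ = 2.7220 pm

Initial wavelength:
λ = λ' - Δλ
λ = 56.0220 - 2.7220
λ = 53.3000 pm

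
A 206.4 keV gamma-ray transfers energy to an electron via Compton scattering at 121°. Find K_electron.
78.3560 keV

By energy conservation: K_e = E_initial - E_final

First find the scattered photon energy:
Initial wavelength: λ = hc/E = 6.0070 pm
Compton shift: Δλ = λ_C(1 - cos(121°)) = 3.6760 pm
Final wavelength: λ' = 6.0070 + 3.6760 = 9.6829 pm
Final photon energy: E' = hc/λ' = 128.0440 keV

Electron kinetic energy:
K_e = E - E' = 206.4000 - 128.0440 = 78.3560 keV

(Intermediate values are shown rounded; full precision is carried through to the final answer.)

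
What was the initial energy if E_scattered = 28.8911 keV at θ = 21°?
29.0000 keV

Convert final energy to wavelength (hc ≈ 1239.842 keV·pm):
λ' = hc/E' = 1239.842 / 28.8911 = 42.9143 pm

Calculate the Compton shift:
Δλ = λ_C(1 - cos(21°))
Δλ = 2.4263 × (1 - cos(21°))
Δλ = 0.1612 pm

Initial wavelength:
λ = λ' - Δλ = 42.9143 - 0.1612 = 42.7532 pm

Initial energy:
E = hc/λ = 1239.842 / 42.7532 = 29.0000 keV

(Intermediate values are shown rounded; full precision is carried through to the final answer.)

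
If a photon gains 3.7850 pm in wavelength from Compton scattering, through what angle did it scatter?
124.05°

From the Compton formula Δλ = λ_C(1 - cos θ), we can solve for θ:

cos θ = 1 - Δλ/λ_C

Given:
- Δλ = 3.7850 pm
- λ_C = h/(m_e·c) ≈ 2.42631024 pm

cos θ = 1 - 3.7850/2.42631024
cos θ = 1 - 1.559982
cos θ = -0.559982

θ = arccos(-0.559982)
θ = 124.05°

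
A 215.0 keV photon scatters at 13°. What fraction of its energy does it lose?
0.0107 (or 1.07%)

Calculate initial and final photon energies:

Initial: E₀ = 215.0 keV → λ₀ = 5.7667 pm
Compton shift: Δλ = 0.0622 pm
Final wavelength: λ' = 5.8289 pm
Final energy: E' = 212.7062 keV

Fractional energy loss:
(E₀ - E')/E₀ = (215.0000 - 212.7062)/215.0000
= 2.2938/215.0000
= 0.0107
= 1.07%

(Intermediate values are shown rounded; full precision is carried through to the final answer.)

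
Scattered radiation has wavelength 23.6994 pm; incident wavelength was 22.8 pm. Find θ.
51.00°

First find the wavelength shift:
Δλ = λ' - λ = 23.6994 - 22.8 = 0.8994 pm

Using Δλ = λ_C(1 - cos θ), with λ_C = h/(m_e·c) ≈ 2.42631024 pm:
cos θ = 1 - Δλ/λ_C
cos θ = 1 - 0.8994/2.42631024
cos θ = 0.629314

θ = arccos(0.629314)
θ = 51.00°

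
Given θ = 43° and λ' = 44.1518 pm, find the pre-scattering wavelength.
43.5000 pm

From λ' = λ + Δλ, we have λ = λ' - Δλ

First calculate the Compton shift:
Δλ = λ_C(1 - cos θ)
Δλ = 2.4263 × (1 - cos(43°))
Δλ = 2.4263 × 0.2686
Δλ = 0.6518 pm

Initial wavelength:
λ = λ' - Δλ
λ = 44.1518 - 0.6518
λ = 43.5000 pm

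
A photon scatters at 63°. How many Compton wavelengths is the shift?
0.5460 λ_C

The Compton shift formula is:
Δλ = λ_C(1 - cos θ)

Dividing both sides by λ_C:
Δλ/λ_C = 1 - cos θ

For θ = 63°:
Δλ/λ_C = 1 - cos(63°)
Δλ/λ_C = 1 - 0.4540
Δλ/λ_C = 0.5460

This means the shift is 0.5460 × λ_C = 1.3248 pm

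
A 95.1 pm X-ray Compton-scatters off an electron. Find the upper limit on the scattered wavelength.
99.9526 pm (at θ = 180°)

The Compton shift is Δλ = λ_C(1 − cos θ).

Since cos θ ranges from −1 to 1, the factor (1 − cos θ) ranges from 0 to 2; the maximum shift occurs at θ = 180° (backscattering):
Δλ_max = 2λ_C = 2 × 2.4263 pm = 4.8526 pm

Maximum scattered wavelength:
λ'_max = λ₀ + Δλ_max = 95.1 + 4.8526 = 99.9526 pm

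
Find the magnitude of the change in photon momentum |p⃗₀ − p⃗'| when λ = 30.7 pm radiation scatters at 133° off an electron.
3.7278e-23 kg·m/s

Photon momentum magnitude is p = h/λ.

Initial momentum:
p₀ = h/λ = 6.6261e-34/3.0700e-11 = 2.1583e-23 kg·m/s

After scattering:
λ' = λ + Δλ = 30.7 + 4.0810 = 34.7810 pm
p' = h/λ' = 6.6261e-34/3.4781e-11 = 1.9051e-23 kg·m/s

Momentum is a vector; the scattered photon's direction makes angle θ = 133° with the incident direction. The magnitude of the vector change Δp⃗ = p⃗₀ − p⃗' is found from the law of cosines:
|Δp⃗|² = p₀² + p'² − 2p₀p'cos θ
|Δp⃗|² = (2.1583e-23)² + (1.9051e-23)² − 2·2.1583e-23·1.9051e-23·cos(133°)
|Δp⃗| = 3.7278e-23 kg·m/s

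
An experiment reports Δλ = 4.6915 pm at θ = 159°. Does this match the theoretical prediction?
Yes, consistent

Calculate the expected shift for θ = 159°:

Δλ_expected = λ_C(1 - cos(159°))
Δλ_expected = 2.4263 × (1 - cos(159°))
Δλ_expected = 2.4263 × 1.9336
Δλ_expected = 4.6915 pm

Given shift: 4.6915 pm
Expected shift: 4.6915 pm
Difference: 0.0000 pm

The values match. This is consistent with Compton scattering at the stated angle.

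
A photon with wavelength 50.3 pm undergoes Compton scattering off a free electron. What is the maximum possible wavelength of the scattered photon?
55.1526 pm (at θ = 180°)

The Compton shift is Δλ = λ_C(1 − cos θ).

Since cos θ ranges from −1 to 1, the factor (1 − cos θ) ranges from 0 to 2; the maximum shift occurs at θ = 180° (backscattering):
Δλ_max = 2λ_C = 2 × 2.4263 pm = 4.8526 pm

Maximum scattered wavelength:
λ'_max = λ₀ + Δλ_max = 50.3 + 4.8526 = 55.1526 pm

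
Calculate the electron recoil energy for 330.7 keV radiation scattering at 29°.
24.8196 keV

By energy conservation: K_e = E_initial - E_final

First find the scattered photon energy:
Initial wavelength: λ = hc/E = 3.7491 pm
Compton shift: Δλ = λ_C(1 - cos(29°)) = 0.3042 pm
Final wavelength: λ' = 3.7491 + 0.3042 = 4.0534 pm
Final photon energy: E' = hc/λ' = 305.8804 keV

Electron kinetic energy:
K_e = E - E' = 330.7000 - 305.8804 = 24.8196 keV

(Intermediate values are shown rounded; full precision is carried through to the final answer.)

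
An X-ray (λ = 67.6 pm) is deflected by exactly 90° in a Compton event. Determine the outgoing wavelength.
70.0263 pm

Using the Compton formula: λ' = λ + λ_C(1 − cos θ)

For θ = 90°, cos θ = 0 (exact) = 0.0000, so:
1 − cos 90° = 1 − (0) = 1.0000

Δλ = λ_C × 1.0000 = 2.4263 × 1.0000 = 2.4263 pm

λ' = 67.6 + 2.4263 = 70.0263 pm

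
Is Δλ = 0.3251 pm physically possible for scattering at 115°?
No, inconsistent

Calculate the expected shift for θ = 115°:

Δλ_expected = λ_C(1 - cos(115°))
Δλ_expected = 2.4263 × (1 - cos(115°))
Δλ_expected = 2.4263 × 1.4226
Δλ_expected = 3.4517 pm

Given shift: 0.3251 pm
Expected shift: 3.4517 pm
Difference: 3.1266 pm

The values do not match. The given shift corresponds to θ ≈ 30.0°, not 115°.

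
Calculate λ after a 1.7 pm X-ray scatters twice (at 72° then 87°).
5.6759 pm

Apply Compton shift twice:

First scattering at θ₁ = 72°:
Δλ₁ = λ_C(1 - cos(72°))
Δλ₁ = 2.4263 × 0.6910
Δλ₁ = 1.6765 pm

After first scattering:
λ₁ = 1.7 + 1.6765 = 3.3765 pm

Second scattering at θ₂ = 87°:
Δλ₂ = λ_C(1 - cos(87°))
Δλ₂ = 2.4263 × 0.9477
Δλ₂ = 2.2993 pm

Final wavelength:
λ₂ = 3.3765 + 2.2993 = 5.6759 pm

Total shift: Δλ_total = 1.6765 + 2.2993 = 3.9759 pm

(Intermediate values are shown rounded; full precision is carried through to the final answer.)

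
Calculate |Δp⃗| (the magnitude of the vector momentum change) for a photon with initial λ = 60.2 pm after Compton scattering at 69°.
1.2314e-23 kg·m/s

Photon momentum magnitude is p = h/λ.

Initial momentum:
p₀ = h/λ = 6.6261e-34/6.0200e-11 = 1.1007e-23 kg·m/s

After scattering:
λ' = λ + Δλ = 60.2 + 1.5568 = 61.7568 pm
p' = h/λ' = 6.6261e-34/6.1757e-11 = 1.0729e-23 kg·m/s

Momentum is a vector; the scattered photon's direction makes angle θ = 69° with the incident direction. The magnitude of the vector change Δp⃗ = p⃗₀ − p⃗' is found from the law of cosines:
|Δp⃗|² = p₀² + p'² − 2p₀p'cos θ
|Δp⃗|² = (1.1007e-23)² + (1.0729e-23)² − 2·1.1007e-23·1.0729e-23·cos(69°)
|Δp⃗| = 1.2314e-23 kg·m/s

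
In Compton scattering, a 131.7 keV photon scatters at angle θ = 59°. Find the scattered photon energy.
117.0678 keV

First convert energy to wavelength:
λ = hc/E, with hc ≈ 1239.842 keV·pm (i.e. 1239.842 eV·nm)

For E = 131.7 keV = 131700 eV:
λ = 1239.842 keV·pm / 131.7 keV
λ = 9.4141 pm

Calculate the Compton shift:
Δλ = λ_C(1 - cos(59°)) = 2.4263 × 0.4850
Δλ = 1.1767 pm

Final wavelength:
λ' = 9.4141 + 1.1767 = 10.5908 pm

Final energy:
E' = hc/λ' = 1239.842 / 10.5908 = 117.0678 keV

(Intermediate values are shown rounded; full precision is carried through to the final answer.)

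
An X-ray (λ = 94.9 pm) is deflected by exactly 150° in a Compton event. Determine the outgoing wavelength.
99.4276 pm

Using the Compton formula: λ' = λ + λ_C(1 − cos θ)

For θ = 150°, cos θ = -√3/2 (exact) ≈ -0.8660, so:
1 − cos 150° = 1 − (-√3/2) ≈ 1.8660

Δλ = λ_C × 1.8660 = 2.4263 × 1.8660 = 4.5276 pm

λ' = 94.9 + 4.5276 = 99.4276 pm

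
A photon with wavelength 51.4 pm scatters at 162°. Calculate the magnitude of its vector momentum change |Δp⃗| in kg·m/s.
2.4392e-23 kg·m/s

Photon momentum magnitude is p = h/λ.

Initial momentum:
p₀ = h/λ = 6.6261e-34/5.1400e-11 = 1.2891e-23 kg·m/s

After scattering:
λ' = λ + Δλ = 51.4 + 4.7339 = 56.1339 pm
p' = h/λ' = 6.6261e-34/5.6134e-11 = 1.1804e-23 kg·m/s

Momentum is a vector; the scattered photon's direction makes angle θ = 162° with the incident direction. The magnitude of the vector change Δp⃗ = p⃗₀ − p⃗' is found from the law of cosines:
|Δp⃗|² = p₀² + p'² − 2p₀p'cos θ
|Δp⃗|² = (1.2891e-23)² + (1.1804e-23)² − 2·1.2891e-23·1.1804e-23·cos(162°)
|Δp⃗| = 2.4392e-23 kg·m/s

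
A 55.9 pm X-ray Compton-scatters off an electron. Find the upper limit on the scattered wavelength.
60.7526 pm (at θ = 180°)

The Compton shift is Δλ = λ_C(1 − cos θ).

Since cos θ ranges from −1 to 1, the factor (1 − cos θ) ranges from 0 to 2; the maximum shift occurs at θ = 180° (backscattering):
Δλ_max = 2λ_C = 2 × 2.4263 pm = 4.8526 pm

Maximum scattered wavelength:
λ'_max = λ₀ + Δλ_max = 55.9 + 4.8526 = 60.7526 pm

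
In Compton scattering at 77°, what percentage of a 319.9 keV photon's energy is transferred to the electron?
0.3267 (or 32.67%)

Calculate initial and final photon energies:

Initial: E₀ = 319.9 keV → λ₀ = 3.8757 pm
Compton shift: Δλ = 1.8805 pm
Final wavelength: λ' = 5.7562 pm
Final energy: E' = 215.3915 keV

Fractional energy loss:
(E₀ - E')/E₀ = (319.9000 - 215.3915)/319.9000
= 104.5085/319.9000
= 0.3267
= 32.67%

(Intermediate values are shown rounded; full precision is carried through to the final answer.)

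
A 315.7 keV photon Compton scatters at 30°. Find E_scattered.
291.5668 keV

First convert energy to wavelength:
λ = hc/E, with hc ≈ 1239.842 keV·pm (i.e. 1239.842 eV·nm)

For E = 315.7 keV = 315700 eV:
λ = 1239.842 keV·pm / 315.7 keV
λ = 3.9273 pm

Calculate the Compton shift:
Δλ = λ_C(1 - cos(30°)) = 2.4263 × 0.1340
Δλ = 0.3251 pm

Final wavelength:
λ' = 3.9273 + 0.3251 = 4.2523 pm

Final energy:
E' = hc/λ' = 1239.842 / 4.2523 = 291.5668 keV

(Intermediate values are shown rounded; full precision is carried through to the final answer.)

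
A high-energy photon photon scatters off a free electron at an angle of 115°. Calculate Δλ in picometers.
3.4517 pm

Using the Compton scattering formula:
Δλ = λ_C(1 - cos θ)

where λ_C = h/(m_e·c) ≈ 2.4263 pm is the Compton wavelength of an electron.

For θ = 115°:
cos(115°) = -0.4226
1 - cos(115°) = 1.4226

Δλ = 2.4263 × 1.4226
Δλ = 3.4517 pm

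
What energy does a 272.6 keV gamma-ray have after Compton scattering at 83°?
185.6377 keV

First convert energy to wavelength:
λ = hc/E, with hc ≈ 1239.842 keV·pm (i.e. 1239.842 eV·nm)

For E = 272.6 keV = 272600 eV:
λ = 1239.842 keV·pm / 272.6 keV
λ = 4.5482 pm

Calculate the Compton shift:
Δλ = λ_C(1 - cos(83°)) = 2.4263 × 0.8781
Δλ = 2.1306 pm

Final wavelength:
λ' = 4.5482 + 2.1306 = 6.6788 pm

Final energy:
E' = hc/λ' = 1239.842 / 6.6788 = 185.6377 keV

(Intermediate values are shown rounded; full precision is carried through to the final answer.)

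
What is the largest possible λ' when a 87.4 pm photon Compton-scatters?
92.2526 pm (at θ = 180°)

The Compton shift is Δλ = λ_C(1 − cos θ).

Since cos θ ranges from −1 to 1, the factor (1 − cos θ) ranges from 0 to 2; the maximum shift occurs at θ = 180° (backscattering):
Δλ_max = 2λ_C = 2 × 2.4263 pm = 4.8526 pm

Maximum scattered wavelength:
λ'_max = λ₀ + Δλ_max = 87.4 + 4.8526 = 92.2526 pm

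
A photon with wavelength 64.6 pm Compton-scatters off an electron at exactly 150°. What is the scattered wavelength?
69.1276 pm

Using the Compton formula: λ' = λ + λ_C(1 − cos θ)

For θ = 150°, cos θ = -√3/2 (exact) ≈ -0.8660, so:
1 − cos 150° = 1 − (-√3/2) ≈ 1.8660

Δλ = λ_C × 1.8660 = 2.4263 × 1.8660 = 4.5276 pm

λ' = 64.6 + 4.5276 = 69.1276 pm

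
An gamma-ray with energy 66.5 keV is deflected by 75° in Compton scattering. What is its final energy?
60.6500 keV

First convert energy to wavelength:
λ = hc/E, with hc ≈ 1239.842 keV·pm (i.e. 1239.842 eV·nm)

For E = 66.5 keV = 66500 eV:
λ = 1239.842 keV·pm / 66.5 keV
λ = 18.6442 pm

Calculate the Compton shift:
Δλ = λ_C(1 - cos(75°)) = 2.4263 × 0.7412
Δλ = 1.7983 pm

Final wavelength:
λ' = 18.6442 + 1.7983 = 20.4426 pm

Final energy:
E' = hc/λ' = 1239.842 / 20.4426 = 60.6500 keV

(Intermediate values are shown rounded; full precision is carried through to the final answer.)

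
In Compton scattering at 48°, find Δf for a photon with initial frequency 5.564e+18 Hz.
8.168e+16 Hz (decrease)

Convert frequency to wavelength (c = 299792458 m/s):
λ₀ = c/f₀ = 299792458/5.564e+18 = 5.3880744e-11 m = 53.8807 pm

Calculate Compton shift:
Δλ = λ_C(1 - cos(48°)) = 0.8028 pm

Final wavelength:
λ' = λ₀ + Δλ = 53.8807 + 0.8028 = 54.6835 pm

Final frequency:
f' = c/λ' = 299792458/5.4683536e-11 = 5.4823167e+18 Hz

Frequency shift (decrease):
Δf = f₀ - f' = 5.564e+18 - 5.4823167e+18 = 8.168e+16 Hz

(Intermediate values are shown rounded; full precision is carried through to the final answer.)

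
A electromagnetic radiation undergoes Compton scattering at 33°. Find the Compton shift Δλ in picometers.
0.3914 pm

Using the Compton scattering formula:
Δλ = λ_C(1 - cos θ)

where λ_C = h/(m_e·c) ≈ 2.4263 pm is the Compton wavelength of an electron.

For θ = 33°:
cos(33°) = 0.8387
1 - cos(33°) = 0.1613

Δλ = 2.4263 × 0.1613
Δλ = 0.3914 pm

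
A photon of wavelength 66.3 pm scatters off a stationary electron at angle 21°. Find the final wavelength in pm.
66.4612 pm

Using the Compton scattering formula:
λ' = λ + Δλ = λ + λ_C(1 - cos θ)

Given:
- Initial wavelength λ = 66.3 pm
- Scattering angle θ = 21°
- Compton wavelength λ_C ≈ 2.4263 pm

Calculate the shift:
Δλ = 2.4263 × (1 - cos(21°))
Δλ = 2.4263 × 0.0664
Δλ = 0.1612 pm

Final wavelength:
λ' = 66.3 + 0.1612 = 66.4612 pm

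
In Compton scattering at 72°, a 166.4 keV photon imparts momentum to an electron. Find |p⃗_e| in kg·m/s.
9.5856e-23 kg·m/s

The electron is initially at rest, so by conservation of momentum:
p⃗_e = p⃗₀ − p⃗'  (incident photon momentum minus scattered photon momentum)

Photon momentum magnitudes (p = h/λ = E/c):
λ₀ = hc/E₀ = 7.4510 pm → p₀ = h/λ₀ = 8.8929e-23 kg·m/s
Δλ = λ_C(1 − cos 72°) = 1.6765 pm
λ' = 9.1275 pm → p' = h/λ' = 7.2594e-23 kg·m/s

The scattered photon makes angle θ = 72° with the incident direction, so by the law of cosines:
|p⃗_e|² = p₀² + p'² − 2p₀p'cos θ
|p⃗_e|² = (8.8929e-23)² + (7.2594e-23)² − 2·8.8929e-23·7.2594e-23·cos(72°)
|p⃗_e| = 9.5856e-23 kg·m/s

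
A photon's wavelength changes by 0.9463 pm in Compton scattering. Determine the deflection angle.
52.41°

From the Compton formula Δλ = λ_C(1 - cos θ), we can solve for θ:

cos θ = 1 - Δλ/λ_C

Given:
- Δλ = 0.9463 pm
- λ_C = h/(m_e·c) ≈ 2.42631024 pm

cos θ = 1 - 0.9463/2.42631024
cos θ = 1 - 0.390016
cos θ = 0.609984

θ = arccos(0.609984)
θ = 52.41°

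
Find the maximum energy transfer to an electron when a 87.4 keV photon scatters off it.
22.2770 keV

Maximum energy transfer occurs at θ = 180° (backscattering).

Initial photon: E₀ = 87.4 keV → λ₀ = 14.1858 pm

Maximum Compton shift (at 180°):
Δλ_max = 2λ_C = 2 × 2.4263 = 4.8526 pm

Final wavelength:
λ' = 14.1858 + 4.8526 = 19.0385 pm

Minimum photon energy (maximum energy to electron):
E'_min = hc/λ' = 65.1230 keV

Maximum electron kinetic energy:
K_max = E₀ - E'_min = 87.4000 - 65.1230 = 22.2770 keV

(Intermediate values are shown rounded; full precision is carried through to the final answer.)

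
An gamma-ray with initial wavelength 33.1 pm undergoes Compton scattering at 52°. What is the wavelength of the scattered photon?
34.0325 pm

Using the Compton scattering formula:
λ' = λ + Δλ = λ + λ_C(1 - cos θ)

Given:
- Initial wavelength λ = 33.1 pm
- Scattering angle θ = 52°
- Compton wavelength λ_C ≈ 2.4263 pm

Calculate the shift:
Δλ = 2.4263 × (1 - cos(52°))
Δλ = 2.4263 × 0.3843
Δλ = 0.9325 pm

Final wavelength:
λ' = 33.1 + 0.9325 = 34.0325 pm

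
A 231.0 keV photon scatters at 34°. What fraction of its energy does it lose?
0.0717 (or 7.17%)

Calculate initial and final photon energies:

Initial: E₀ = 231.0 keV → λ₀ = 5.3673 pm
Compton shift: Δλ = 0.4148 pm
Final wavelength: λ' = 5.7821 pm
Final energy: E' = 214.4280 keV

Fractional energy loss:
(E₀ - E')/E₀ = (231.0000 - 214.4280)/231.0000
= 16.5720/231.0000
= 0.0717
= 7.17%

(Intermediate values are shown rounded; full precision is carried through to the final answer.)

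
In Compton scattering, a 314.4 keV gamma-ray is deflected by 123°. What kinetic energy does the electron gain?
153.1992 keV

By energy conservation: K_e = E_initial - E_final

First find the scattered photon energy:
Initial wavelength: λ = hc/E = 3.9435 pm
Compton shift: Δλ = λ_C(1 - cos(123°)) = 3.7478 pm
Final wavelength: λ' = 3.9435 + 3.7478 = 7.6913 pm
Final photon energy: E' = hc/λ' = 161.2008 keV

Electron kinetic energy:
K_e = E - E' = 314.4000 - 161.2008 = 153.1992 keV

(Intermediate values are shown rounded; full precision is carried through to the final answer.)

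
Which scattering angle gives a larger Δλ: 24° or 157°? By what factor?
157° produces the larger shift by a factor of 22.214

Calculate both shifts using Δλ = λ_C(1 - cos θ):

For θ₁ = 24°:
Δλ₁ = 2.4263 × (1 - cos(24°))
Δλ₁ = 2.4263 × 0.0865
Δλ₁ = 0.2098 pm

For θ₂ = 157°:
Δλ₂ = 2.4263 × (1 - cos(157°))
Δλ₂ = 2.4263 × 1.9205
Δλ₂ = 4.6597 pm

The 157° angle produces the larger shift.
Ratio: 4.6597/0.2098 = 22.214

(Intermediate values are shown rounded; full precision is carried through to the final answer.)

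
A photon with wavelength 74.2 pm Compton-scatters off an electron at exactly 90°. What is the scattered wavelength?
76.6263 pm

Using the Compton formula: λ' = λ + λ_C(1 − cos θ)

For θ = 90°, cos θ = 0 (exact) = 0.0000, so:
1 − cos 90° = 1 − (0) = 1.0000

Δλ = λ_C × 1.0000 = 2.4263 × 1.0000 = 2.4263 pm

λ' = 74.2 + 2.4263 = 76.6263 pm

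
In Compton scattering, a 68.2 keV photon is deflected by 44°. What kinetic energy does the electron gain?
2.4624 keV

By energy conservation: K_e = E_initial - E_final

First find the scattered photon energy:
Initial wavelength: λ = hc/E = 18.1795 pm
Compton shift: Δλ = λ_C(1 - cos(44°)) = 0.6810 pm
Final wavelength: λ' = 18.1795 + 0.6810 = 18.8605 pm
Final photon energy: E' = hc/λ' = 65.7376 keV

Electron kinetic energy:
K_e = E - E' = 68.2000 - 65.7376 = 2.4624 keV

(Intermediate values are shown rounded; full precision is carried through to the final answer.)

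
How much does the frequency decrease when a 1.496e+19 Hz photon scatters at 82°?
1.412e+18 Hz (decrease)

Convert frequency to wavelength (c = 299792458 m/s):
λ₀ = c/f₀ = 299792458/1.496e+19 = 2.0039603e-11 m = 20.0396 pm

Calculate Compton shift:
Δλ = λ_C(1 - cos(82°)) = 2.0886 pm

Final wavelength:
λ' = λ₀ + Δλ = 20.0396 + 2.0886 = 22.1282 pm

Final frequency:
f' = c/λ' = 299792458/2.2128236e-11 = 1.3547960e+19 Hz

Frequency shift (decrease):
Δf = f₀ - f' = 1.496e+19 - 1.3547960e+19 = 1.412e+18 Hz

(Intermediate values are shown rounded; full precision is carried through to the final answer.)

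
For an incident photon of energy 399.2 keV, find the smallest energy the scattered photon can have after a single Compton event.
155.7896 keV (at θ = 180°)

The scattered photon has minimum energy when its wavelength is maximum, i.e., when the Compton shift Δλ = λ_C(1 − cos θ) is maximum. This occurs at θ = 180° (backscattering), giving Δλ_max = 2λ_C = 4.8526 pm.

Initial wavelength: λ₀ = hc/E₀ = 3.1058 pm
Maximum final wavelength: λ'_max = λ₀ + 2λ_C = 3.1058 + 4.8526 = 7.9584 pm
Minimum final energy: E'_min = hc/λ'_max = 155.7896 keV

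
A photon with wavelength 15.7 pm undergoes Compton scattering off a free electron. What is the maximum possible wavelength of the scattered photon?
20.5526 pm (at θ = 180°)

The Compton shift is Δλ = λ_C(1 − cos θ).

Since cos θ ranges from −1 to 1, the factor (1 − cos θ) ranges from 0 to 2; the maximum shift occurs at θ = 180° (backscattering):
Δλ_max = 2λ_C = 2 × 2.4263 pm = 4.8526 pm

Maximum scattered wavelength:
λ'_max = λ₀ + Δλ_max = 15.7 + 4.8526 = 20.5526 pm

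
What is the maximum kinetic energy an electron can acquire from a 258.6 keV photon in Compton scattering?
130.0798 keV

Maximum energy transfer occurs at θ = 180° (backscattering).

Initial photon: E₀ = 258.6 keV → λ₀ = 4.7944 pm

Maximum Compton shift (at 180°):
Δλ_max = 2λ_C = 2 × 2.4263 = 4.8526 pm

Final wavelength:
λ' = 4.7944 + 4.8526 = 9.6471 pm

Minimum photon energy (maximum energy to electron):
E'_min = hc/λ' = 128.5202 keV

Maximum electron kinetic energy:
K_max = E₀ - E'_min = 258.6000 - 128.5202 = 130.0798 keV

(Intermediate values are shown rounded; full precision is carried through to the final answer.)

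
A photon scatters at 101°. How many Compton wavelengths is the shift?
1.1908 λ_C

The Compton shift formula is:
Δλ = λ_C(1 - cos θ)

Dividing both sides by λ_C:
Δλ/λ_C = 1 - cos θ

For θ = 101°:
Δλ/λ_C = 1 - cos(101°)
Δλ/λ_C = 1 - -0.1908
Δλ/λ_C = 1.1908

This means the shift is 1.1908 × λ_C = 2.8893 pm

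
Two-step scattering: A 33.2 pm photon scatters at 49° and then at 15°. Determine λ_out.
34.1172 pm

Apply Compton shift twice:

First scattering at θ₁ = 49°:
Δλ₁ = λ_C(1 - cos(49°))
Δλ₁ = 2.4263 × 0.3439
Δλ₁ = 0.8345 pm

After first scattering:
λ₁ = 33.2 + 0.8345 = 34.0345 pm

Second scattering at θ₂ = 15°:
Δλ₂ = λ_C(1 - cos(15°))
Δλ₂ = 2.4263 × 0.0341
Δλ₂ = 0.0827 pm

Final wavelength:
λ₂ = 34.0345 + 0.0827 = 34.1172 pm

Total shift: Δλ_total = 0.8345 + 0.0827 = 0.9172 pm

(Intermediate values are shown rounded; full precision is carried through to the final answer.)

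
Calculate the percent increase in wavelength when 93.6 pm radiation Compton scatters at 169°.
5.1368%

Calculate the Compton shift:
Δλ = λ_C(1 - cos(169°))
Δλ = 2.4263 × (1 - cos(169°))
Δλ = 2.4263 × 1.9816
Δλ = 4.8080 pm

Percentage change:
(Δλ/λ₀) × 100 = (4.8080/93.6) × 100
= 5.1368%

(Intermediate values are shown rounded; full precision is carried through to the final answer.)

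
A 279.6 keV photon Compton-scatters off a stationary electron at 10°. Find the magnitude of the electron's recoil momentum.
2.5968e-23 kg·m/s

The electron is initially at rest, so by conservation of momentum:
p⃗_e = p⃗₀ − p⃗'  (incident photon momentum minus scattered photon momentum)

Photon momentum magnitudes (p = h/λ = E/c):
λ₀ = hc/E₀ = 4.4343 pm → p₀ = h/λ₀ = 1.4943e-22 kg·m/s
Δλ = λ_C(1 − cos 10°) = 0.0369 pm
λ' = 4.4712 pm → p' = h/λ' = 1.4819e-22 kg·m/s

The scattered photon makes angle θ = 10° with the incident direction, so by the law of cosines:
|p⃗_e|² = p₀² + p'² − 2p₀p'cos θ
|p⃗_e|² = (1.4943e-22)² + (1.4819e-22)² − 2·1.4943e-22·1.4819e-22·cos(10°)
|p⃗_e| = 2.5968e-23 kg·m/s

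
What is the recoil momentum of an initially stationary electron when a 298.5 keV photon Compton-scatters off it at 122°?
2.1631e-22 kg·m/s

The electron is initially at rest, so by conservation of momentum:
p⃗_e = p⃗₀ − p⃗'  (incident photon momentum minus scattered photon momentum)

Photon momentum magnitudes (p = h/λ = E/c):
λ₀ = hc/E₀ = 4.1536 pm → p₀ = h/λ₀ = 1.5953e-22 kg·m/s
Δλ = λ_C(1 − cos 122°) = 3.7121 pm
λ' = 7.8656 pm → p' = h/λ' = 8.4241e-23 kg·m/s

The scattered photon makes angle θ = 122° with the incident direction, so by the law of cosines:
|p⃗_e|² = p₀² + p'² − 2p₀p'cos θ
|p⃗_e|² = (1.5953e-22)² + (8.4241e-23)² − 2·1.5953e-22·8.4241e-23·cos(122°)
|p⃗_e| = 2.1631e-22 kg·m/s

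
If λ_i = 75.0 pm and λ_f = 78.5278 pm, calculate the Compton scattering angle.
117.00°

First find the wavelength shift:
Δλ = λ' - λ = 78.5278 - 75.0 = 3.5278 pm

Using Δλ = λ_C(1 - cos θ), with λ_C = h/(m_e·c) ≈ 2.42631024 pm:
cos θ = 1 - Δλ/λ_C
cos θ = 1 - 3.5278/2.42631024
cos θ = -0.453977

θ = arccos(-0.453977)
θ = 117.00°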